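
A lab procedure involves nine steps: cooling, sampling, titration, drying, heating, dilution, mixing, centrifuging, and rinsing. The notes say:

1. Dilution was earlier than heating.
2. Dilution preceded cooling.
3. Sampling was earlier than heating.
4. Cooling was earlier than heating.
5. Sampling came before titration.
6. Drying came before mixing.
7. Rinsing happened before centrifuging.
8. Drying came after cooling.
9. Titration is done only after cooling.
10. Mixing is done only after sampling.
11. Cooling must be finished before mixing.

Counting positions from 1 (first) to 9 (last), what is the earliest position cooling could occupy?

Dilution must come before cooling — 1 forced predecessor.
Nothing else is forced ahead of cooling, so its earliest slot is position 1 + 1 = 2.

2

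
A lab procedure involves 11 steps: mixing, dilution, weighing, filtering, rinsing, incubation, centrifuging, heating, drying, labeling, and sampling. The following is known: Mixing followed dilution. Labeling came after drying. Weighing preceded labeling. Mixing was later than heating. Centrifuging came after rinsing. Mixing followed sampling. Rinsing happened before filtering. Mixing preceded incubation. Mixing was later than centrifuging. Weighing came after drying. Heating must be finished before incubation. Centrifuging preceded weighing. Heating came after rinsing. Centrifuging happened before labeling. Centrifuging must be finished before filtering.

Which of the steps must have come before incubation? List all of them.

Directly stated before incubation: heating and mixing.
Centrifuging reaches incubation via centrifuging → mixing → incubation.
Dilution reaches incubation via dilution → mixing → incubation.
Rinsing reaches incubation via rinsing → heating → incubation.
Likewise sampling reaches incubation by chaining the stated constraints.
No chain forces drying (or any of the others) ahead of incubation.

centrifuging, dilution, heating, mixing, rinsing, sampling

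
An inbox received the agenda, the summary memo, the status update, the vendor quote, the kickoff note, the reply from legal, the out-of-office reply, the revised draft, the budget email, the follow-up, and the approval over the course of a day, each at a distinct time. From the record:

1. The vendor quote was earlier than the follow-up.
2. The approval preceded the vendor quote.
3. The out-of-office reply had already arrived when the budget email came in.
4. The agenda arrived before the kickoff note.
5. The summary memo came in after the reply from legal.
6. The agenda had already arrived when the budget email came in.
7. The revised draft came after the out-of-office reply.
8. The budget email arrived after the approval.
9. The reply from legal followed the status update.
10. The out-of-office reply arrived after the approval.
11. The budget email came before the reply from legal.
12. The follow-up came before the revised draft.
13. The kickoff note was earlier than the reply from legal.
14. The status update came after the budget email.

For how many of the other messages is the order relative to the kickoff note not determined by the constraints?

7

Forced before the kickoff note: the agenda; forced after the kickoff note: the reply from legal and the summary memo.
That leaves the approval, the budget email, the follow-up, the out-of-office reply, the revised draft, the status update, and the vendor quote with no forced order relative to the kickoff note — 7.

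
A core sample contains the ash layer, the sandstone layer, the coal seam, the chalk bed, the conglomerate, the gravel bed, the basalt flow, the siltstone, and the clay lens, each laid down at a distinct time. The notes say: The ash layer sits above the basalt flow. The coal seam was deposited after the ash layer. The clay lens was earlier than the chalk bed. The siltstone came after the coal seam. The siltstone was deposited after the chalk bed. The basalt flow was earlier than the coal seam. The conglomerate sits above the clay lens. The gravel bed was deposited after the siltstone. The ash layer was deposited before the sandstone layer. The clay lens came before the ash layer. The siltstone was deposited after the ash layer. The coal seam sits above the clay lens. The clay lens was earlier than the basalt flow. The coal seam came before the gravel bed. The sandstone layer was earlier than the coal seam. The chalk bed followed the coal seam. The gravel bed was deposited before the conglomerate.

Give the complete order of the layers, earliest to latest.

the clay lens, the basalt flow, the ash layer, the sandstone layer, the coal seam, the chalk bed, the siltstone, the gravel bed, the conglomerate

The constraints fix every adjacent pair, so only one ordering works:
the clay lens → the basalt flow → the ash layer → the sandstone layer → the coal seam → the chalk bed → the siltstone → the gravel bed → the conglomerate.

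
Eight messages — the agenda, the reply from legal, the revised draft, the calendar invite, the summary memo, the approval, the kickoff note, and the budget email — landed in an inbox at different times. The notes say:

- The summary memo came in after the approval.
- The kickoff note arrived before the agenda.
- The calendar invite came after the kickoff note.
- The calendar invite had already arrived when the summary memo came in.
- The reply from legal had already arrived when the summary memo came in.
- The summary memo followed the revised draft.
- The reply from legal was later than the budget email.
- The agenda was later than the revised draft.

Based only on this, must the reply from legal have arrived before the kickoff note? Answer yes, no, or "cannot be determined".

No chain of stated constraints runs from the reply from legal to the kickoff note, and none runs from the kickoff note to the reply from legal either.
So the relative order of the reply from legal and the kickoff note is not fixed by the given facts.

cannot be determined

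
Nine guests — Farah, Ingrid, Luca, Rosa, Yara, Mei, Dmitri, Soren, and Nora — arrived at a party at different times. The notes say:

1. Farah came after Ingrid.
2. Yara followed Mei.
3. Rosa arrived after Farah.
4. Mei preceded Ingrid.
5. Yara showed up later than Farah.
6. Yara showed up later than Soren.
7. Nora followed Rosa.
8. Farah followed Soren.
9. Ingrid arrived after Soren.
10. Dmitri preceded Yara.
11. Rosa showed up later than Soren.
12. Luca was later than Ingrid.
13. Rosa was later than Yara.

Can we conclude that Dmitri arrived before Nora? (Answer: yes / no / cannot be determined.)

yes

Chain the constraints: Dmitri → Yara → Rosa → Nora. Each link is directly stated, so Dmitri comes before Nora.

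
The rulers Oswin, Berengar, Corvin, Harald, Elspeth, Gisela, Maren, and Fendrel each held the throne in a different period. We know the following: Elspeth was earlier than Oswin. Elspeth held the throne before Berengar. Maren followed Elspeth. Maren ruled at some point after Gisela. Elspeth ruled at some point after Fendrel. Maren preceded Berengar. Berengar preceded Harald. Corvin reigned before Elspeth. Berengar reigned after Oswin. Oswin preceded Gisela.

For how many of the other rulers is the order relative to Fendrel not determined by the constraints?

Forced after Fendrel: Berengar, Elspeth, Gisela, Harald, Maren, and Oswin.
That leaves Corvin with no forced order relative to Fendrel — 1.

1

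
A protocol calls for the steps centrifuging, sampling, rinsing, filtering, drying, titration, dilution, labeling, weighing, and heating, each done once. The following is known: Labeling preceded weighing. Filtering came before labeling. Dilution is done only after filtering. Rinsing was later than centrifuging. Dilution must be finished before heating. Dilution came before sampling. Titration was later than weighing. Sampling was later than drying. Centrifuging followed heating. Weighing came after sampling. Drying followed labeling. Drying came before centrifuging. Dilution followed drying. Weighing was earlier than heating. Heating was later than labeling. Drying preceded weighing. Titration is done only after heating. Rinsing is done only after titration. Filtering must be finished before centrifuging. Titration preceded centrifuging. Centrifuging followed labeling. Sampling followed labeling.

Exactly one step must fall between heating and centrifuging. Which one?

Tracing the constraints gives heating → titration → centrifuging, so titration sits after heating and before centrifuging.
No other step is forced both after heating and before centrifuging.

titration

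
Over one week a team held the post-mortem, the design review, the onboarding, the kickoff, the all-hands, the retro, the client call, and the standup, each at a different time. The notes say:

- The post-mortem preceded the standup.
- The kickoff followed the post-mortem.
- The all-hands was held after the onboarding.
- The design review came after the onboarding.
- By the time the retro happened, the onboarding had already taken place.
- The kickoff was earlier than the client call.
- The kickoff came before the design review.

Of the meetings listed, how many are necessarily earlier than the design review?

3

Directly stated before the design review: the kickoff and the onboarding.
The post-mortem reaches the design review via the post-mortem → the kickoff → the design review.
That's the kickoff, the onboarding, and the post-mortem — 3 in all.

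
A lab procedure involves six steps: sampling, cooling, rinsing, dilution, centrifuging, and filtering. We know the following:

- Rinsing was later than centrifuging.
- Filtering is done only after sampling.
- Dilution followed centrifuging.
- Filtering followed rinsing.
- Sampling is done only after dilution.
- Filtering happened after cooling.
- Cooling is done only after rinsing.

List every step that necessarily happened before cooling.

Directly stated before cooling: rinsing.
Centrifuging reaches cooling via centrifuging → rinsing → cooling.

centrifuging, rinsing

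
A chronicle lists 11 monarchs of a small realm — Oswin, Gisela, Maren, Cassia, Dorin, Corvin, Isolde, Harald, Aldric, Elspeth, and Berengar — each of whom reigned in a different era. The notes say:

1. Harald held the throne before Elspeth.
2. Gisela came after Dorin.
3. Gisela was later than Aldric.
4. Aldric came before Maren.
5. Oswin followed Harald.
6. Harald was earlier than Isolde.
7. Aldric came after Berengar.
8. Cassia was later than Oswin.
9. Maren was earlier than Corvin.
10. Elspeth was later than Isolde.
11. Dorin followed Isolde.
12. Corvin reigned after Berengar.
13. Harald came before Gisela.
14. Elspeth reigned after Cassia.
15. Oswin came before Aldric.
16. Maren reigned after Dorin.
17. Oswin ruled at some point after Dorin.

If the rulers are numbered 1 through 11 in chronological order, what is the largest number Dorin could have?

Dorin must come before Aldric, Cassia, Corvin, Elspeth, Gisela, Maren, and Oswin — 7 rulers forced after them.
Everything else can be placed before Dorin in some valid order, so Dorin can sit as late as position 11 − 7 = 4.

4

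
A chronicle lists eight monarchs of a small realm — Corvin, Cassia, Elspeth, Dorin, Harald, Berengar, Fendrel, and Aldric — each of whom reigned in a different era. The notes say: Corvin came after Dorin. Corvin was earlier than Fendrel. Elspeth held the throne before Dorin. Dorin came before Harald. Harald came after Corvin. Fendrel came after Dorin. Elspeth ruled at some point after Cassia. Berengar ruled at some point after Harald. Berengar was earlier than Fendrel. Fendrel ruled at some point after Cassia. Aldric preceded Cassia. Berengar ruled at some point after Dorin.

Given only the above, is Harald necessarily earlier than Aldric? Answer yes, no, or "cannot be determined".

no

Tracing the constraints gives Aldric → Cassia → Elspeth → Dorin → Harald, so Aldric must come before Harald.
That means Harald cannot be before Aldric.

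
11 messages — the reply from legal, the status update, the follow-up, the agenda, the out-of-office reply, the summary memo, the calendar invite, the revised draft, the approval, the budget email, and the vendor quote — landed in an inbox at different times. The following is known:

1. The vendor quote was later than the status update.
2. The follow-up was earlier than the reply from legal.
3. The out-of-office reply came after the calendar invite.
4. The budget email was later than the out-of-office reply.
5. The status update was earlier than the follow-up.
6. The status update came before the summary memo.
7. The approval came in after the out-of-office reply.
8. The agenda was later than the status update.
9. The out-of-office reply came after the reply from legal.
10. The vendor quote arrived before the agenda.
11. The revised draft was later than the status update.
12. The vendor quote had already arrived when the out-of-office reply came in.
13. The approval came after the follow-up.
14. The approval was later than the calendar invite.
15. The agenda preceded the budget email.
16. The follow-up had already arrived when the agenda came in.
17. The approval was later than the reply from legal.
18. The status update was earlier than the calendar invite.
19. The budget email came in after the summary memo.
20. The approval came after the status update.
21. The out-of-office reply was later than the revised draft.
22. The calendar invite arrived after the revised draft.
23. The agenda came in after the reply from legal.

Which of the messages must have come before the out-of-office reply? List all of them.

Directly stated before the out-of-office reply: the calendar invite, the reply from legal, the revised draft, and the vendor quote.
The follow-up reaches the out-of-office reply via the follow-up → the reply from legal → the out-of-office reply.
The status update reaches the out-of-office reply via the status update → the vendor quote → the out-of-office reply.

the calendar invite, the follow-up, the reply from legal, the revised draft, the status update, the vendor quote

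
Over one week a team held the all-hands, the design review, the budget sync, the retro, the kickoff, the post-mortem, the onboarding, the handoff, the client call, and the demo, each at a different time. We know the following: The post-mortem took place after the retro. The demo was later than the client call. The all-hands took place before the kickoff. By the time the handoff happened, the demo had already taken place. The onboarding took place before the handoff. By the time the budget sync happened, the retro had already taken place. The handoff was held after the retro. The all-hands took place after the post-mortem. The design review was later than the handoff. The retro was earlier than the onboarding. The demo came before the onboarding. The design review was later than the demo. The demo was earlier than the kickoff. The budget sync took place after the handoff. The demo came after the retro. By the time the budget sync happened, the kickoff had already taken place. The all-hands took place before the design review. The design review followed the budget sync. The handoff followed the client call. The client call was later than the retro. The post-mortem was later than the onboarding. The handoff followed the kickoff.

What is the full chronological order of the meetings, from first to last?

The constraints fix every adjacent pair, so only one ordering works:
the retro → the client call → the demo → the onboarding → the post-mortem → the all-hands → the kickoff → the handoff → the budget sync → the design review.

the retro, the client call, the demo, the onboarding, the post-mortem, the all-hands, the kickoff, the handoff, the budget sync, the design review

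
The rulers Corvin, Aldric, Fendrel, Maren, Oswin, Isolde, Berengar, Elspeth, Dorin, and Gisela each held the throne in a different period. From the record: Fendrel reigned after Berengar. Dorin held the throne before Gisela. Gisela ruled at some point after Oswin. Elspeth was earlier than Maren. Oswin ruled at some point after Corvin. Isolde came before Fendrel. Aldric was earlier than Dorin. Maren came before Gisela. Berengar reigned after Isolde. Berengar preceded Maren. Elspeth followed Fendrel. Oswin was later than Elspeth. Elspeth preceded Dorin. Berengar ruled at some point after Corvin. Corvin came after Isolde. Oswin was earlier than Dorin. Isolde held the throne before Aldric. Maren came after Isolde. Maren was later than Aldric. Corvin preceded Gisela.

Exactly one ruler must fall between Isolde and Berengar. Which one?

Corvin

Tracing the constraints gives Isolde → Corvin → Berengar, so Corvin sits after Isolde and before Berengar.
No other ruler is forced both after Isolde and before Berengar.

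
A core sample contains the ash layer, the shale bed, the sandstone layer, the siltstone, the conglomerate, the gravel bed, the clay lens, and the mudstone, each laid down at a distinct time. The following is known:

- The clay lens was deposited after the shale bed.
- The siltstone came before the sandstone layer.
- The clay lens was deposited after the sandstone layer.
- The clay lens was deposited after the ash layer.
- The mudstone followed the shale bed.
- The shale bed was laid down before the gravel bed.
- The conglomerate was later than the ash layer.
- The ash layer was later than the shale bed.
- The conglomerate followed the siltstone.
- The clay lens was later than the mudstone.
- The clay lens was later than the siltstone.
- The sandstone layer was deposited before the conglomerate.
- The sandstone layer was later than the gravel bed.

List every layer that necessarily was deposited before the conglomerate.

the ash layer, the gravel bed, the sandstone layer, the shale bed, the siltstone

Directly stated before the conglomerate: the ash layer, the sandstone layer, and the siltstone.
The gravel bed reaches the conglomerate via the gravel bed → the sandstone layer → the conglomerate.
The shale bed reaches the conglomerate via the shale bed → the ash layer → the conglomerate.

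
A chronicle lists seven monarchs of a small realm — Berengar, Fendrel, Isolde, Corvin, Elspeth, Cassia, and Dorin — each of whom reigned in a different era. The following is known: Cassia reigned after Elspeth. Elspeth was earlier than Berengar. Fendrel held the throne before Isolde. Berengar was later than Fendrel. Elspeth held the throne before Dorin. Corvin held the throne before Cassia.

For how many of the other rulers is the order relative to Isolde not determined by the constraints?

Forced before Isolde: Fendrel.
That leaves Berengar, Cassia, Corvin, Dorin, and Elspeth with no forced order relative to Isolde — 5.

5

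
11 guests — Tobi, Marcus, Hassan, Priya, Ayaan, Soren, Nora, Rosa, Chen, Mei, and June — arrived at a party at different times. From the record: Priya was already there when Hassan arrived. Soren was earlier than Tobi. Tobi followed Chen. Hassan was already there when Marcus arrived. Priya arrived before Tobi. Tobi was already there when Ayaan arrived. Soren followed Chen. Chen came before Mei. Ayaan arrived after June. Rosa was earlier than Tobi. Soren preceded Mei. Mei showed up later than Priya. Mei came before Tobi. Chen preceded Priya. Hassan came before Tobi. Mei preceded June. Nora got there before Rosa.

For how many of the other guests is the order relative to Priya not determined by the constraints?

Forced before Priya: Chen; forced after Priya: Ayaan, Hassan, June, Marcus, Mei, and Tobi.
That leaves Nora, Rosa, and Soren with no forced order relative to Priya — 3.

3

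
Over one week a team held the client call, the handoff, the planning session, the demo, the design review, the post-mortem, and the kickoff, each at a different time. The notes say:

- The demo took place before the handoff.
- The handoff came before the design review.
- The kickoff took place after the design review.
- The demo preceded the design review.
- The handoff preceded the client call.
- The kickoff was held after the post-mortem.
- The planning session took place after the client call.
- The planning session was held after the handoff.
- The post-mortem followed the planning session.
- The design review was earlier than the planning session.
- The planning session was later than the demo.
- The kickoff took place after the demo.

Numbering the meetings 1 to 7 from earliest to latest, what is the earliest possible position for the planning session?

The client call, the demo, the design review, and the handoff must all come before the planning session — 4 forced predecessors.
Nothing else is forced ahead of the planning session, so its earliest slot is position 4 + 1 = 5.

5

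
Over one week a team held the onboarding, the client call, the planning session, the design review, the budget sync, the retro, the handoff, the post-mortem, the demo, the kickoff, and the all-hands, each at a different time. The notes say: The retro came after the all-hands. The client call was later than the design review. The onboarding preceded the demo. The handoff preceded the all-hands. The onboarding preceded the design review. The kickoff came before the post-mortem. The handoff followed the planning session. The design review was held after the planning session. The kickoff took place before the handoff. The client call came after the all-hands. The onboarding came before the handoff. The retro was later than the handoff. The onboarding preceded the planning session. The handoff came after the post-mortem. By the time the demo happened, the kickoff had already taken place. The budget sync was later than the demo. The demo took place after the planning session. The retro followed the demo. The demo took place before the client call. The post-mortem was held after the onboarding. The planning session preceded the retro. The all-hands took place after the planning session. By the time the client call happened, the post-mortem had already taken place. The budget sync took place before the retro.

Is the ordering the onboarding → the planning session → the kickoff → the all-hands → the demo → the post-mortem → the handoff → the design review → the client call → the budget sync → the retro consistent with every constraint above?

no

The constraints require the handoff before the all-hands, but in the proposed sequence the all-hands appears ahead of the handoff. That one violation is enough.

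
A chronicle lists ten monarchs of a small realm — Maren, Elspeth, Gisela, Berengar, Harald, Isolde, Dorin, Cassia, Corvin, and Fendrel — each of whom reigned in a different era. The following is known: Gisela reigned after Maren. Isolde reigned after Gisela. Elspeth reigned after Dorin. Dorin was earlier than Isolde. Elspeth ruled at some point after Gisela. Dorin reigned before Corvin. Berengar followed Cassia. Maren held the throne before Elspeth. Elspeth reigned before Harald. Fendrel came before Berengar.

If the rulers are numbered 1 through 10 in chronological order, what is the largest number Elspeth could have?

9

Elspeth must come before Harald — 1 ruler forced after them.
Everything else can be placed before Elspeth in some valid order, so Elspeth can sit as late as position 10 − 1 = 9.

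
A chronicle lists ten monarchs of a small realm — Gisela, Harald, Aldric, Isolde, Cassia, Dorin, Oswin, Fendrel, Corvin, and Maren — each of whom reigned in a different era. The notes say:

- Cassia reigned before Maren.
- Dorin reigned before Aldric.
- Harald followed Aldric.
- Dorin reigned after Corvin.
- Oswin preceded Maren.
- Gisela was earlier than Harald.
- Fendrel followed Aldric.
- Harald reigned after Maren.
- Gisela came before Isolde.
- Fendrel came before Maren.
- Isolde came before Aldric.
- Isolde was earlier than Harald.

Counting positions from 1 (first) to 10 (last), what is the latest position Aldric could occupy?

7

Aldric must come before Fendrel, Harald, and Maren — 3 rulers forced after them.
Everything else can be placed before Aldric in some valid order, so Aldric can sit as late as position 10 − 3 = 7.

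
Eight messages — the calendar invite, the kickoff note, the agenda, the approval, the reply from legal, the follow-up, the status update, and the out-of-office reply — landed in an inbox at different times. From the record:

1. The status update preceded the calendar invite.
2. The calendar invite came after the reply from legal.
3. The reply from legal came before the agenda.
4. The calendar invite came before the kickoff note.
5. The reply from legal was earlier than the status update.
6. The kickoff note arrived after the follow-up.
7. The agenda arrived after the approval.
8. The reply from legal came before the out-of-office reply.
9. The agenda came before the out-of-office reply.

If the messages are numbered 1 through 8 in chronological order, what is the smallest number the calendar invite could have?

The reply from legal and the status update must both come before the calendar invite — 2 forced predecessors.
Nothing else is forced ahead of the calendar invite, so its earliest slot is position 2 + 1 = 3.

3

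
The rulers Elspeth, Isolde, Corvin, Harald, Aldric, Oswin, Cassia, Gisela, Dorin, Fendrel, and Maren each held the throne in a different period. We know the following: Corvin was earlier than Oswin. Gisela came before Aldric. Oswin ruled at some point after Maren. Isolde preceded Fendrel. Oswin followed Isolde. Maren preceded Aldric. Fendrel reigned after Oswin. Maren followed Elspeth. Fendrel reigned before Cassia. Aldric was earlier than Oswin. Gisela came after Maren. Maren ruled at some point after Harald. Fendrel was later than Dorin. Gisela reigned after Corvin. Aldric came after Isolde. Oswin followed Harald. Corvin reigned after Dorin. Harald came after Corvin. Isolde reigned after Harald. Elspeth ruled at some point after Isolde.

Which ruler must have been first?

Dorin

Dorin has a chain of constraints placing them before every other ruler, so Dorin must be first.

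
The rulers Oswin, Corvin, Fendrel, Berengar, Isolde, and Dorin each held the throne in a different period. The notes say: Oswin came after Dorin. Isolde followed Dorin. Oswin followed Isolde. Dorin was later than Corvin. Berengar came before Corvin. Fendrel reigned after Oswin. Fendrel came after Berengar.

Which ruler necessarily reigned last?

Every other ruler has a chain of constraints placing them before Fendrel, so Fendrel is last.

Fendrel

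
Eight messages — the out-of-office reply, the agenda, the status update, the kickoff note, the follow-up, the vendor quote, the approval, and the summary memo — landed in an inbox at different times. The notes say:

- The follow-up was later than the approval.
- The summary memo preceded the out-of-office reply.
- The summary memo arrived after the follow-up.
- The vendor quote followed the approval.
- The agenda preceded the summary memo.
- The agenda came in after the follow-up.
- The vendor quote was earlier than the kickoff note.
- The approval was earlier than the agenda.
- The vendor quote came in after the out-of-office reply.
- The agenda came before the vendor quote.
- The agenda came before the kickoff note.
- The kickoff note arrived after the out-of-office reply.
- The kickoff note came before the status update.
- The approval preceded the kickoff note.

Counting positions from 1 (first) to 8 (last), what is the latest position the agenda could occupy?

The agenda must come before the kickoff note, the out-of-office reply, the status update, the summary memo, and the vendor quote — 5 messages forced after it.
Everything else can be placed before the agenda in some valid order, so the agenda can sit as late as position 8 − 5 = 3.

3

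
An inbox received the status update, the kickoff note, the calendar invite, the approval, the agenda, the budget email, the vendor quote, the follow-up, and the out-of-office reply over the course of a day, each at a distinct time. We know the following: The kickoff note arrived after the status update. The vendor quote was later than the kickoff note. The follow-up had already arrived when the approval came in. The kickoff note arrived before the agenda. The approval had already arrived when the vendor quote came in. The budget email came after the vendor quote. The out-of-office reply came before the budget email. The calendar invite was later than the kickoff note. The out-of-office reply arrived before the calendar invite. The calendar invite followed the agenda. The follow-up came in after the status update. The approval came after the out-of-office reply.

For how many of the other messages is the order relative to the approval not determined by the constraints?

Forced before the approval: the follow-up, the out-of-office reply, and the status update; forced after the approval: the budget email and the vendor quote.
That leaves the agenda, the calendar invite, and the kickoff note with no forced order relative to the approval — 3.

3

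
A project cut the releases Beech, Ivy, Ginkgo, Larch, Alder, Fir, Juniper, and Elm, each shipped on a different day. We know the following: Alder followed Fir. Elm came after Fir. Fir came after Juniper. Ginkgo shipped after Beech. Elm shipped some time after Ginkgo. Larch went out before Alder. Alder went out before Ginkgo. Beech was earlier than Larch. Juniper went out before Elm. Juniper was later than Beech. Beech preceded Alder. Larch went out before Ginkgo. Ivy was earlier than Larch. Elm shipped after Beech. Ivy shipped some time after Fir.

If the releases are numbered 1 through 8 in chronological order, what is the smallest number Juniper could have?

2

Beech must come before Juniper — 1 forced predecessor.
Nothing else is forced ahead of Juniper, so its earliest slot is position 1 + 1 = 2.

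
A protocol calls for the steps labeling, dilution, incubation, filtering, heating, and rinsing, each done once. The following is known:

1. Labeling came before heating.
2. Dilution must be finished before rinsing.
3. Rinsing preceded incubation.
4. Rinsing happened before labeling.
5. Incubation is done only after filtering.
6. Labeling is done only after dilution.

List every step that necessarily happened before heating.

Directly stated before heating: labeling.
Dilution reaches heating via dilution → labeling → heating.
Rinsing reaches heating via rinsing → labeling → heating.
No chain forces incubation (or any of the others) ahead of heating.

dilution, labeling, rinsing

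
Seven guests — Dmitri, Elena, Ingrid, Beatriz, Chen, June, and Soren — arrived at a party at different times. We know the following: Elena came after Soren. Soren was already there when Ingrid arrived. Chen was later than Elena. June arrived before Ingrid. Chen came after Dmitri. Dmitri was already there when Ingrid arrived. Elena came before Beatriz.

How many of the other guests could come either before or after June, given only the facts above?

5

Forced after June: Ingrid.
That leaves Beatriz, Chen, Dmitri, Elena, and Soren with no forced order relative to June — 5.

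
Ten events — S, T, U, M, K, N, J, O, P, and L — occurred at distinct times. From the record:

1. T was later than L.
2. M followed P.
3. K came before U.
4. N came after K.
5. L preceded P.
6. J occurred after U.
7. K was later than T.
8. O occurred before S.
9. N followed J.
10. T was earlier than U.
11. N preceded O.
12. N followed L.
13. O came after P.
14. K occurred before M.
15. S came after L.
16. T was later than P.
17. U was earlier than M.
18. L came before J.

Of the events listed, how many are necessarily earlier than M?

5

Directly stated before M: K, P, and U.
L reaches M via L → P → M.
T reaches M via T → U → M.
That's K, L, P, T, and U — 5 in all.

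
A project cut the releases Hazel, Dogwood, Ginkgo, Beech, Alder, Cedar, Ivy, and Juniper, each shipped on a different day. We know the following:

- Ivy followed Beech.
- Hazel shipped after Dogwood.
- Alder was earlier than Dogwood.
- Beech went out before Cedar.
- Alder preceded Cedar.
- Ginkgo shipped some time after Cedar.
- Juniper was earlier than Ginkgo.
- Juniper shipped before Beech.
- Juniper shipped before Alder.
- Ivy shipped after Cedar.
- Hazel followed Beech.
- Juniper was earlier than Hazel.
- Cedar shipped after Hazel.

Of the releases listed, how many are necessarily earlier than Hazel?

4

Directly stated before Hazel: Beech, Dogwood, and Juniper.
Alder reaches Hazel via Alder → Dogwood → Hazel.
That's Alder, Beech, Dogwood, and Juniper — 4 in all.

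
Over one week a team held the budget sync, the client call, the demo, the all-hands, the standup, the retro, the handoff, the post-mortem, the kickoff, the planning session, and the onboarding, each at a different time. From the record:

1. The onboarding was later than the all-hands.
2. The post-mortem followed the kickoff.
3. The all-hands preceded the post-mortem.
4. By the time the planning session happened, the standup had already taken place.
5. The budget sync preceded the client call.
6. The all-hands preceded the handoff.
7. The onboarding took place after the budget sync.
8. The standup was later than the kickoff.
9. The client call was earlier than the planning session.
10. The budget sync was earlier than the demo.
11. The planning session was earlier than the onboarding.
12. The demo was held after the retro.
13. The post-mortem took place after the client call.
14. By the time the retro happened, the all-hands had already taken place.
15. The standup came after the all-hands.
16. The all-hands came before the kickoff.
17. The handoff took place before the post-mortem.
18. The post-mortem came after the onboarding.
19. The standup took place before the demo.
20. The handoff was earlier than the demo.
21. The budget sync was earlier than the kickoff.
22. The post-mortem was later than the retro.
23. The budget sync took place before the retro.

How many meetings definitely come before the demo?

6

Directly stated before the demo: the budget sync, the handoff, the retro, and the standup.
The all-hands reaches the demo via the all-hands → the retro → the demo.
The kickoff reaches the demo via the kickoff → the standup → the demo.
No chain forces the planning session (or any of the others) ahead of the demo.
That's the all-hands, the budget sync, the handoff, the kickoff, the retro, and the standup — 6 in all.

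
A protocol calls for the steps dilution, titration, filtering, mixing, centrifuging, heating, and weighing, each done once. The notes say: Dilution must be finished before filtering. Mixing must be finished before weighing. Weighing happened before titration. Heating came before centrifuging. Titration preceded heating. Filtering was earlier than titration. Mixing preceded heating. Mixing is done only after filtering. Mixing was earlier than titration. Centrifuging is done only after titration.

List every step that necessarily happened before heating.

Directly stated before heating: mixing and titration.
Dilution reaches heating via dilution → filtering → mixing → heating.
Filtering reaches heating via filtering → mixing → heating.
Weighing reaches heating via weighing → titration → heating.
No chain forces centrifuging ahead of heating.

dilution, filtering, mixing, titration, weighing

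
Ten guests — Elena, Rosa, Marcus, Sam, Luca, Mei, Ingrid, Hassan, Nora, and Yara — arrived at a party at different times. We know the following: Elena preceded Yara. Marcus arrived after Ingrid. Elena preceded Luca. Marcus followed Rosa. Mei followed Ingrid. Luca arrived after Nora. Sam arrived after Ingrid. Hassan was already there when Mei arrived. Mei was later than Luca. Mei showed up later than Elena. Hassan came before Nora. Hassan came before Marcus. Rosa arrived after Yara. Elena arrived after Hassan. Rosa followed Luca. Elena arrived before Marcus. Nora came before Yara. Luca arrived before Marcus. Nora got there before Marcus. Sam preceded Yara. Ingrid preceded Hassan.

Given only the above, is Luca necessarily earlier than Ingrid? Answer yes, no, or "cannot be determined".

Tracing the constraints gives Ingrid → Hassan → Elena → Luca, so Ingrid must come before Luca.
That means Luca cannot be before Ingrid.

no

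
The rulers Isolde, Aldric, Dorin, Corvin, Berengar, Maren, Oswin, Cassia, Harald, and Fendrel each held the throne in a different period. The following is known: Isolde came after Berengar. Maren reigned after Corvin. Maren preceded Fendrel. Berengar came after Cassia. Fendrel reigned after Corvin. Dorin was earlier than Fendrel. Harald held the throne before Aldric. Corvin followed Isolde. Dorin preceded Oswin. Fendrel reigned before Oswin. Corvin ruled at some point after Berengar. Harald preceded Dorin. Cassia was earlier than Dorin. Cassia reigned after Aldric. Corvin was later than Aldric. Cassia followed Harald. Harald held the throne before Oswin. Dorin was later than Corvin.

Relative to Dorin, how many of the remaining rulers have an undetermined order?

Forced before Dorin: Aldric, Berengar, Cassia, Corvin, Harald, and Isolde; forced after Dorin: Fendrel and Oswin.
That leaves Maren with no forced order relative to Dorin — 1.

1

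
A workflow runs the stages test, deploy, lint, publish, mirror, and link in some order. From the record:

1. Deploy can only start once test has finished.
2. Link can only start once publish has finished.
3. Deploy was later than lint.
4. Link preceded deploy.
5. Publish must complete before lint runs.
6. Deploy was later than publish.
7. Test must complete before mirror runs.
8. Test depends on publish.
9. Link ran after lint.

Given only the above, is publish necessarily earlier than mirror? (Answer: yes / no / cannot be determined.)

yes

Chain the constraints: publish → test → mirror. Each link is directly stated, so publish comes before mirror.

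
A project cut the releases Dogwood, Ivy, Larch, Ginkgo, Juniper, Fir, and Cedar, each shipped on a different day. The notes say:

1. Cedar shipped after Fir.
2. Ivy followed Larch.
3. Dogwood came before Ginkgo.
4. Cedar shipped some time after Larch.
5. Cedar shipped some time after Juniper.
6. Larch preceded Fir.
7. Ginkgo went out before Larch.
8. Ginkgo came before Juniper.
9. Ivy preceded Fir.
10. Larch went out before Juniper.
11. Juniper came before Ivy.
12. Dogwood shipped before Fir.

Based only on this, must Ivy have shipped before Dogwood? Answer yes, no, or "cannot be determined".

Tracing the constraints gives Dogwood → Ginkgo → Larch → Ivy, so Dogwood must come before Ivy.
That means Ivy cannot be before Dogwood.

no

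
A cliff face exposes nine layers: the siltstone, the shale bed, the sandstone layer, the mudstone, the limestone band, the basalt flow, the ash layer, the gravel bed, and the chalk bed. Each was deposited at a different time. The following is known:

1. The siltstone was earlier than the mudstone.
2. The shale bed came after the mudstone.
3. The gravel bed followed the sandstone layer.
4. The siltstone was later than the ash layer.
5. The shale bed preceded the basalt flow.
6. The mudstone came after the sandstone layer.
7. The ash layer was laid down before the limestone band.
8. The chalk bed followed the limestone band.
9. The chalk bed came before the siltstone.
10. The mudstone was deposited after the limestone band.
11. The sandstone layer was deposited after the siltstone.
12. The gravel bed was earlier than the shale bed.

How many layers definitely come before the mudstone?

Directly stated before the mudstone: the limestone band, the sandstone layer, and the siltstone.
The ash layer reaches the mudstone via the ash layer → the siltstone → the mudstone.
The chalk bed reaches the mudstone via the chalk bed → the siltstone → the mudstone.
No chain forces the shale bed (or any of the others) ahead of the mudstone.
That's the ash layer, the chalk bed, the limestone band, the sandstone layer, and the siltstone — 5 in all.

5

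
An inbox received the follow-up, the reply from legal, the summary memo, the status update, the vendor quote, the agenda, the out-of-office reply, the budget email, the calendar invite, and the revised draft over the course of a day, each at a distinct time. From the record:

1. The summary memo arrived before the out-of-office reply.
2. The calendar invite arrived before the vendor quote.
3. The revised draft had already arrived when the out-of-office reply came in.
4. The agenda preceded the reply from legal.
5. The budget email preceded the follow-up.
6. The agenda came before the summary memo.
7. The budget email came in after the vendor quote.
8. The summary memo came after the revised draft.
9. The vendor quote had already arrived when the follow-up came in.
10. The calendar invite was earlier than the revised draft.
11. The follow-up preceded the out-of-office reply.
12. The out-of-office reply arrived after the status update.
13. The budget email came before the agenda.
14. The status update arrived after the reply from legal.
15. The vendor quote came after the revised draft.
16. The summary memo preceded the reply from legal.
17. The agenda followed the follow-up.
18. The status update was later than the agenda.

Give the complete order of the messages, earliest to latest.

The constraints fix every adjacent pair, so only one ordering works:
the calendar invite → the revised draft → the vendor quote → the budget email → the follow-up → the agenda → the summary memo → the reply from legal → the status update → the out-of-office reply.

the calendar invite, the revised draft, the vendor quote, the budget email, the follow-up, the agenda, the summary memo, the reply from legal, the status update, the out-of-office reply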